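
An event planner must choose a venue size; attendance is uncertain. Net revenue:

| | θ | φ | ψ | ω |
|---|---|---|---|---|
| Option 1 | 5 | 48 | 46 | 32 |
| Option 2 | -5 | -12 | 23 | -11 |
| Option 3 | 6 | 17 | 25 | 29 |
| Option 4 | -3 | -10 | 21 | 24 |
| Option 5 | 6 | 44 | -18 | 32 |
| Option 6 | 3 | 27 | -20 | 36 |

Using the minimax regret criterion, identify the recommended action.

Column bests: θ=6, φ=48, ψ=46, ω=36.
Option 1 regrets: 1, 0, 0, 4 → max 4
Option 2 regrets: 11, 60, 23, 47 → max 60
Option 3 regrets: 0, 31, 21, 7 → max 31
Option 4 regrets: 9, 58, 25, 12 → max 58
Option 5 regrets: 0, 4, 64, 4 → max 64
Option 6 regrets: 3, 21, 66, 0 → max 66
Smallest max regret = 4 → Option 1.

Option 1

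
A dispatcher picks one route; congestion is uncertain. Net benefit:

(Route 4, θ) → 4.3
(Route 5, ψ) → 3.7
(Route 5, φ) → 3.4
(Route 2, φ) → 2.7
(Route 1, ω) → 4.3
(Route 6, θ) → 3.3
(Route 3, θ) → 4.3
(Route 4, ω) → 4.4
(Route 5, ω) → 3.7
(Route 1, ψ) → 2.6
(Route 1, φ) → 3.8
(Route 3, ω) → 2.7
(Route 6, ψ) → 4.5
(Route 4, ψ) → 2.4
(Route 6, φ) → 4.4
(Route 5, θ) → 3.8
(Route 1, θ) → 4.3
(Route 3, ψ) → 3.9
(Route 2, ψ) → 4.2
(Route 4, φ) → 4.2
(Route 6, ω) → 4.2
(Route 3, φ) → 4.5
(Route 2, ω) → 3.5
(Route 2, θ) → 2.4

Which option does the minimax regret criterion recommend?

Route 6

Column bests: θ=4.3, φ=4.5, ψ=4.5, ω=4.4.
Route 1 regrets: 0.0, 0.7, 1.9, 0.1 → max 1.9
Route 2 regrets: 1.9, 1.8, 0.3, 0.9 → max 1.9
Route 3 regrets: 0.0, 0.0, 0.6, 1.7 → max 1.7
Route 4 regrets: 0.0, 0.3, 2.1, 0.0 → max 2.1
Route 5 regrets: 0.5, 1.1, 0.8, 0.7 → max 1.1
Route 6 regrets: 1.0, 0.1, 0.0, 0.2 → max 1.0
Smallest max regret = 1.0 → Route 6.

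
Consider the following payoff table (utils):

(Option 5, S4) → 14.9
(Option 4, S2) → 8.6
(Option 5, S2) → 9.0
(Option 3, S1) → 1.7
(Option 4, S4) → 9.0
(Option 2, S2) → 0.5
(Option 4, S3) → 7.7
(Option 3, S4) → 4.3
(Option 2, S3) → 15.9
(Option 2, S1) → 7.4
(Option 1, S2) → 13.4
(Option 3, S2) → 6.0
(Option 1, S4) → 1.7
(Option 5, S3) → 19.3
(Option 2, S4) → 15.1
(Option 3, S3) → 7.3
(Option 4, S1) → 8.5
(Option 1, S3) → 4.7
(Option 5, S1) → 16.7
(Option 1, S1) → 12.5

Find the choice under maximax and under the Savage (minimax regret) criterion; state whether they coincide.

maximax → Option 5; minimax regret → Option 5 (agree)

Row maxima: Option 1=13.4, Option 2=15.9, Option 3=7.3, Option 4=9.0, Option 5=19.3
Best best-case = 19.3 → Option 5.
Column bests: S1=16.7, S2=13.4, S3=19.3, S4=15.1.
Option 1 regrets: 4.2, 0.0, 14.6, 13.4 → max 14.6
Option 2 regrets: 9.3, 12.9, 3.4, 0.0 → max 12.9
Option 3 regrets: 15.0, 7.4, 12.0, 10.8 → max 15.0
Option 4 regrets: 8.2, 4.8, 11.6, 6.1 → max 11.6
Option 5 regrets: 0.0, 4.4, 0.0, 0.2 → max 4.4
Smallest max regret = 4.4 → Option 5.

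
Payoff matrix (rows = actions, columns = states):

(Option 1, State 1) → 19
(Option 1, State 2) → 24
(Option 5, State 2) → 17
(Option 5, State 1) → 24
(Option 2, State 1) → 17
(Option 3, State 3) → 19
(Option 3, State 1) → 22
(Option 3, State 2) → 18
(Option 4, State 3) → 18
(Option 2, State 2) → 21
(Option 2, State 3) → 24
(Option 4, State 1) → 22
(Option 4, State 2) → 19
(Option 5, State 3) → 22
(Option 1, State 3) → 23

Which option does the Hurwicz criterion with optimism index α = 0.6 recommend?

Option 1: 0.6·24 + 0.4·19 = 22
Option 2: 0.6·24 + 0.4·17 = 21.2
Option 3: 0.6·22 + 0.4·18 = 20.4
Option 4: 0.6·22 + 0.4·18 = 20.4
Option 5: 0.6·24 + 0.4·17 = 21.2
Highest Hurwicz score = 22 → Option 1.

Option 1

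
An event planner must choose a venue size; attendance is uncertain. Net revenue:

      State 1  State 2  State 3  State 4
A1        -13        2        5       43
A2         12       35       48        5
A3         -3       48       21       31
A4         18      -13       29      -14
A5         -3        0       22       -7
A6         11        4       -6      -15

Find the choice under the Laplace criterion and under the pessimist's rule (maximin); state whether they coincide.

Row averages: A1=9.25, A2=25, A3=24.25, A4=5, A5=3, A6=-1.5
Highest average = 25 → A2.
Row minima: A1=-13, A2=5, A3=-3, A4=-14, A5=-7, A6=-15
Best worst-case = 5 → A2.

laplace → A2; maximin → A2 (agree)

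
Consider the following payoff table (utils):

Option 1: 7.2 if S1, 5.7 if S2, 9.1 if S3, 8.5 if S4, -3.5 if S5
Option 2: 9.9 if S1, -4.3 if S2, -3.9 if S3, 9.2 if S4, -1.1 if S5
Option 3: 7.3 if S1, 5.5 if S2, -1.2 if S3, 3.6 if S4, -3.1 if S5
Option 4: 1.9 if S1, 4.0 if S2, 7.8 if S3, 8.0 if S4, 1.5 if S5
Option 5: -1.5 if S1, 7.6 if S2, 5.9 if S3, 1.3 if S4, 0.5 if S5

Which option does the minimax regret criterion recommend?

Option 1

Column bests: S1=9.9, S2=7.6, S3=9.1, S4=9.2, S5=1.5.
Option 1 regrets: 2.7, 1.9, 0.0, 0.7, 5.0 → max 5.0
Option 2 regrets: 0.0, 11.9, 13.0, 0.0, 2.6 → max 13.0
Option 3 regrets: 2.6, 2.1, 10.3, 5.6, 4.6 → max 10.3
Option 4 regrets: 8.0, 3.6, 1.3, 1.2, 0.0 → max 8.0
Option 5 regrets: 11.4, 0.0, 3.2, 7.9, 1.0 → max 11.4
Smallest max regret = 5.0 → Option 1.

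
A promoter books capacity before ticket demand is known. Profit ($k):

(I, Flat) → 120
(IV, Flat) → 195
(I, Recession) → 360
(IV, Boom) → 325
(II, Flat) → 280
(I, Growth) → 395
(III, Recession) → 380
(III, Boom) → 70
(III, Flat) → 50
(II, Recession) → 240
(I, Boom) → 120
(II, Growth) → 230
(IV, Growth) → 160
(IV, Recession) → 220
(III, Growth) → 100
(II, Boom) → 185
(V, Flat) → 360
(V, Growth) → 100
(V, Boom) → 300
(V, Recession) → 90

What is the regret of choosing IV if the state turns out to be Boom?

0

Best payoff under Boom is 325.
Regret = 325 − 325 = 0.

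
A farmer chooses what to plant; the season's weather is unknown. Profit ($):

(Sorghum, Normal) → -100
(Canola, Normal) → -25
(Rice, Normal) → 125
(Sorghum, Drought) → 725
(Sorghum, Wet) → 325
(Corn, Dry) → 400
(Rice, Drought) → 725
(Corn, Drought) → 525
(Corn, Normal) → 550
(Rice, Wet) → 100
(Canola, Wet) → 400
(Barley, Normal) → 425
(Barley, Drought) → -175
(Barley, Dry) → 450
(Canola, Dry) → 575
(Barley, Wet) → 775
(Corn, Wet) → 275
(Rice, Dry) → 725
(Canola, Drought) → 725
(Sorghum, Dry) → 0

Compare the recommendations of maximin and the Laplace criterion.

maximin → Corn; laplace → Corn (agree)

Row minima: Corn=275, Barley=-175, Rice=100, Canola=-25, Sorghum=-100
Best worst-case = 275 → Corn.
Row averages: Corn=437.5, Barley=368.75, Rice=418.75, Canola=418.75, Sorghum=237.5
Highest average = 437.5 → Corn.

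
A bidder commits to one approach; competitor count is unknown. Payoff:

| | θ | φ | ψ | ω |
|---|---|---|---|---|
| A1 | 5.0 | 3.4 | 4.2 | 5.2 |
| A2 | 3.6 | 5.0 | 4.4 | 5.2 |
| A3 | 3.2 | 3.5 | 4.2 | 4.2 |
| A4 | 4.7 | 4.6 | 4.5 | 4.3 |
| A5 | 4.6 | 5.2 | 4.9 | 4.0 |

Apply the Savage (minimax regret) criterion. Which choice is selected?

Column bests: θ=5.0, φ=5.2, ψ=4.9, ω=5.2.
A1 regrets: 0.0, 1.8, 0.7, 0.0 → max 1.8
A2 regrets: 1.4, 0.2, 0.5, 0.0 → max 1.4
A3 regrets: 1.8, 1.7, 0.7, 1.0 → max 1.8
A4 regrets: 0.3, 0.6, 0.4, 0.9 → max 0.9
A5 regrets: 0.4, 0.0, 0.0, 1.2 → max 1.2
Smallest max regret = 0.9 → A4.

A4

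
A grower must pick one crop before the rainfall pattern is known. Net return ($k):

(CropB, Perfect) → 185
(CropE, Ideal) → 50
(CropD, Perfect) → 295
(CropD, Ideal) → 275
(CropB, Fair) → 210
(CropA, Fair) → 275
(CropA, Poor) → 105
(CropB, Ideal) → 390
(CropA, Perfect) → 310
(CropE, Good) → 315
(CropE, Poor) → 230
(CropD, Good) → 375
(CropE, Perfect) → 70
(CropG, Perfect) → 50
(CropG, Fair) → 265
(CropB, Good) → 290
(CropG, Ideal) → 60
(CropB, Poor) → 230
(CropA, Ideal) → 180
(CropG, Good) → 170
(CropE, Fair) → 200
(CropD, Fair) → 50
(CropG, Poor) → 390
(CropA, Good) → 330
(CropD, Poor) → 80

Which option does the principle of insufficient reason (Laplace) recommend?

CropB

Row averages: CropE=173, CropA=240, CropB=261, CropD=215, CropG=187
Highest average = 261 → CropB.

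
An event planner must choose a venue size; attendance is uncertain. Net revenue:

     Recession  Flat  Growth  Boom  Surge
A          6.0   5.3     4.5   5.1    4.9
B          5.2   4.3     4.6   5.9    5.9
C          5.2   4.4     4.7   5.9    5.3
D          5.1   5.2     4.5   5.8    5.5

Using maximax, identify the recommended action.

Row maxima: A=6.0, B=5.9, C=5.9, D=5.8
Best best-case = 6.0 → A.

A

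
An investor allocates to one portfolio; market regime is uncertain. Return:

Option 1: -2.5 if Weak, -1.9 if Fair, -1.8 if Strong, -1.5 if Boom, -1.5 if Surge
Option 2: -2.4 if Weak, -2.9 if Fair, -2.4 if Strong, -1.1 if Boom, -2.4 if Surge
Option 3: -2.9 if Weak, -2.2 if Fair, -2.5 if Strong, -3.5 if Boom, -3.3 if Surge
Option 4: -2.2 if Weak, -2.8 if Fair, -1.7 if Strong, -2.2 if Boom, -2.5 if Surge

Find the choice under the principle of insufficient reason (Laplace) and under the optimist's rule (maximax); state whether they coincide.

Row averages: Option 1=-1.84, Option 2=-2.24, Option 3=-2.88, Option 4=-2.28
Highest average = -1.84 → Option 1.
Row maxima: Option 1=-1.5, Option 2=-1.1, Option 3=-2.2, Option 4=-1.7
Best best-case = -1.1 → Option 2.

laplace → Option 1; maximax → Option 2 (disagree)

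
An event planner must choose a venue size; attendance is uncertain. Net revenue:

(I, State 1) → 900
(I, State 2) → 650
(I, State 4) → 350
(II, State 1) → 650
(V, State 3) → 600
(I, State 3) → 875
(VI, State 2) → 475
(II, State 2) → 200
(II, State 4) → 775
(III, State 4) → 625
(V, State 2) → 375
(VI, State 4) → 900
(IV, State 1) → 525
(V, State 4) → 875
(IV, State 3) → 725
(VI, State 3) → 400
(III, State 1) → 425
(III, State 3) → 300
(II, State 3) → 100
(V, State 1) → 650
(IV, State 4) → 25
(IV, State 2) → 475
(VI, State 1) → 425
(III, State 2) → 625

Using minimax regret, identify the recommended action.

V

Column bests: State 1=900, State 2=650, State 3=875, State 4=900.
I regrets: 0, 0, 0, 550 → max 550
II regrets: 250, 450, 775, 125 → max 775
III regrets: 475, 25, 575, 275 → max 575
IV regrets: 375, 175, 150, 875 → max 875
V regrets: 250, 275, 275, 25 → max 275
VI regrets: 475, 175, 475, 0 → max 475
Smallest max regret = 275 → V.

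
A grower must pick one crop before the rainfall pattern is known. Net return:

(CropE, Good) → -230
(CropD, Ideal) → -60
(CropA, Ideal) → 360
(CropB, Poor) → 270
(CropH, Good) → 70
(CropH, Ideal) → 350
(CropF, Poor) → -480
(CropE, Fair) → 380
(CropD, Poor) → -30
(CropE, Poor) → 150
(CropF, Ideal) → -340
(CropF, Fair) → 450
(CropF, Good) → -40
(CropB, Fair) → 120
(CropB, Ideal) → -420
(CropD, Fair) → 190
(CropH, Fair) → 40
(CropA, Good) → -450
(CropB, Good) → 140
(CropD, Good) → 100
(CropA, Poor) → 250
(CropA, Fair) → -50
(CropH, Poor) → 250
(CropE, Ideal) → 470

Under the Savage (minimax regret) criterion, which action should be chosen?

Column bests: Poor=270, Fair=450, Good=140, Ideal=470.
CropB regrets: 0, 330, 0, 890 → max 890
CropE regrets: 120, 70, 370, 0 → max 370
CropF regrets: 750, 0, 180, 810 → max 810
CropA regrets: 20, 500, 590, 110 → max 590
CropH regrets: 20, 410, 70, 120 → max 410
CropD regrets: 300, 260, 40, 530 → max 530
Smallest max regret = 370 → CropE.

CropE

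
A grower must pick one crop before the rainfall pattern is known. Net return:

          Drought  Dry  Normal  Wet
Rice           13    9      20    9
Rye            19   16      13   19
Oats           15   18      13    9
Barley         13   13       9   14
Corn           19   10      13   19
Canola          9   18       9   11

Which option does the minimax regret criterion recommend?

Column bests: Drought=19, Dry=18, Normal=20, Wet=19.
Rice regrets: 6, 9, 0, 10 → max 10
Rye regrets: 0, 2, 7, 0 → max 7
Oats regrets: 4, 0, 7, 10 → max 10
Barley regrets: 6, 5, 11, 5 → max 11
Corn regrets: 0, 8, 7, 0 → max 8
Canola regrets: 10, 0, 11, 8 → max 11
Smallest max regret = 7 → Rye.

Rye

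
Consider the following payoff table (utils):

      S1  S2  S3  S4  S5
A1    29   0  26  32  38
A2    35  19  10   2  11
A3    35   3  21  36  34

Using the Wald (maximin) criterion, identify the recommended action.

Row minima: A1=0, A2=2, A3=3
Best worst-case = 3 → A3.

A3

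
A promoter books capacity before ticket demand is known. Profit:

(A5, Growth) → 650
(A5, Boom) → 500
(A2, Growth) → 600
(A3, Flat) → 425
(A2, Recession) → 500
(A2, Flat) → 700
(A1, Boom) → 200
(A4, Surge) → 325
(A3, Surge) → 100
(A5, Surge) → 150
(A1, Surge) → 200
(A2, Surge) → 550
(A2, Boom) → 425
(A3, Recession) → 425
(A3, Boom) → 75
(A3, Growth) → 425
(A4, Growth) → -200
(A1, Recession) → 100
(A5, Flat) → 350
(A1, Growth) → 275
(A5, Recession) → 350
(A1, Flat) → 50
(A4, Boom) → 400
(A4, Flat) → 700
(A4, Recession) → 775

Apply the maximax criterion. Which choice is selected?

Row maxima: A1=275, A2=700, A3=425, A4=775, A5=650
Best best-case = 775 → A4.

A4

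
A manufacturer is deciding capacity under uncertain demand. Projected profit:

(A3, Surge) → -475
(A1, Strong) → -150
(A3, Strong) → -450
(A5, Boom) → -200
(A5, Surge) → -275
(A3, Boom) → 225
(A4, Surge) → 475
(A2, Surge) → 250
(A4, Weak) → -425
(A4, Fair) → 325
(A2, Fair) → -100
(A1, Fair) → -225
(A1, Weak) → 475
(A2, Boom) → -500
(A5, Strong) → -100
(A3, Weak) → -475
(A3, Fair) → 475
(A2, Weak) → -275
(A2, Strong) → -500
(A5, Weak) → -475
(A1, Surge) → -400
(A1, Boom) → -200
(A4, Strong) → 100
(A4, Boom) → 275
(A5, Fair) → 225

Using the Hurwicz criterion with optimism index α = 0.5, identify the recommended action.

A1: 0.5·475 + 0.5·(-400) = 37.5
A2: 0.5·250 + 0.5·(-500) = -125
A3: 0.5·475 + 0.5·(-475) = 0
A4: 0.5·475 + 0.5·(-425) = 25
A5: 0.5·225 + 0.5·(-475) = -125
Highest Hurwicz score = 37.5 → A1.

A1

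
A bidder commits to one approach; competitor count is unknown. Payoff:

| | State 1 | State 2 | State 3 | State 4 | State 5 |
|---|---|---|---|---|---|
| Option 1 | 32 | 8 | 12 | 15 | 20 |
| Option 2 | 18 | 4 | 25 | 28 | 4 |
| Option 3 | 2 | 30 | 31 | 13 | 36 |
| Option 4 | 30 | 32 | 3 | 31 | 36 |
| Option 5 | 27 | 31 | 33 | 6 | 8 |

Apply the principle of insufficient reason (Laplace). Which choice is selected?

Row averages: Option 1=17.4, Option 2=15.8, Option 3=22.4, Option 4=26.4, Option 5=21
Highest average = 26.4 → Option 4.

Option 4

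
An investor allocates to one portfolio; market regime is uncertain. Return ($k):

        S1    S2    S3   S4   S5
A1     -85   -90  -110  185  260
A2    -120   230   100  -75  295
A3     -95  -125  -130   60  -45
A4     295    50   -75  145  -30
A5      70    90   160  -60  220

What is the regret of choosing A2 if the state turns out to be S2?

Best payoff under S2 is 230.
Regret = 230 − 230 = 0.

0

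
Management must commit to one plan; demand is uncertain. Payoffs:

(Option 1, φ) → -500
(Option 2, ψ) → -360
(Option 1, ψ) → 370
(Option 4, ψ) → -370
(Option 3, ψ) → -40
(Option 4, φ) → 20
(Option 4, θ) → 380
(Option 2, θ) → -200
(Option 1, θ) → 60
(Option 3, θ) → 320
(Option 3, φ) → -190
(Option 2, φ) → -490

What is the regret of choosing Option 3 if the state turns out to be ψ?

Best payoff under ψ is 370.
Regret = 370 − (-40) = 410.

410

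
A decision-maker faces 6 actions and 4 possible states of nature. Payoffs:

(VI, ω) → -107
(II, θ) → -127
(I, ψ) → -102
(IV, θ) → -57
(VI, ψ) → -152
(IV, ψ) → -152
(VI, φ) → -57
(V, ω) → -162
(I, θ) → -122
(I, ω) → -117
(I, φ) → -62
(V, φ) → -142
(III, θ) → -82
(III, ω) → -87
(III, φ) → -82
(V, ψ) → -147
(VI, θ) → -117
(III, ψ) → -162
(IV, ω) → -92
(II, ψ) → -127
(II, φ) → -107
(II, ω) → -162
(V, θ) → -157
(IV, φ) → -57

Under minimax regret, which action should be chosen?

IV

Column bests: θ=-57, φ=-57, ψ=-102, ω=-87.
I regrets: 65, 5, 0, 30 → max 65
II regrets: 70, 50, 25, 75 → max 75
III regrets: 25, 25, 60, 0 → max 60
IV regrets: 0, 0, 50, 5 → max 50
V regrets: 100, 85, 45, 75 → max 100
VI regrets: 60, 0, 50, 20 → max 60
Smallest max regret = 50 → IV.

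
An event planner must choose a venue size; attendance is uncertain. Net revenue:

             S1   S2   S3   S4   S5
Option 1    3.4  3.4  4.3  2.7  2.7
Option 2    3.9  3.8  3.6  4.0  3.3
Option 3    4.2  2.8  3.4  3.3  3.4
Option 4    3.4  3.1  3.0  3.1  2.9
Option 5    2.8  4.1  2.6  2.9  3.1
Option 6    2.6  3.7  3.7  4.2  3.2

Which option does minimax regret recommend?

Option 2

Column bests: S1=4.2, S2=4.1, S3=4.3, S4=4.2, S5=3.4.
Option 1 regrets: 0.8, 0.7, 0.0, 1.5, 0.7 → max 1.5
Option 2 regrets: 0.3, 0.3, 0.7, 0.2, 0.1 → max 0.7
Option 3 regrets: 0.0, 1.3, 0.9, 0.9, 0.0 → max 1.3
Option 4 regrets: 0.8, 1.0, 1.3, 1.1, 0.5 → max 1.3
Option 5 regrets: 1.4, 0.0, 1.7, 1.3, 0.3 → max 1.7
Option 6 regrets: 1.6, 0.4, 0.6, 0.0, 0.2 → max 1.6
Smallest max regret = 0.7 → Option 2.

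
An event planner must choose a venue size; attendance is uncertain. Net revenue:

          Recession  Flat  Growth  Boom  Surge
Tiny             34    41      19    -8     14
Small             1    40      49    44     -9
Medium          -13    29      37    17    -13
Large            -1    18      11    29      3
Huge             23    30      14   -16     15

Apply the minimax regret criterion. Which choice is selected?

Small

Column bests: Recession=34, Flat=41, Growth=49, Boom=44, Surge=15.
Tiny regrets: 0, 0, 30, 52, 1 → max 52
Small regrets: 33, 1, 0, 0, 24 → max 33
Medium regrets: 47, 12, 12, 27, 28 → max 47
Large regrets: 35, 23, 38, 15, 12 → max 38
Huge regrets: 11, 11, 35, 60, 0 → max 60
Smallest max regret = 33 → Small.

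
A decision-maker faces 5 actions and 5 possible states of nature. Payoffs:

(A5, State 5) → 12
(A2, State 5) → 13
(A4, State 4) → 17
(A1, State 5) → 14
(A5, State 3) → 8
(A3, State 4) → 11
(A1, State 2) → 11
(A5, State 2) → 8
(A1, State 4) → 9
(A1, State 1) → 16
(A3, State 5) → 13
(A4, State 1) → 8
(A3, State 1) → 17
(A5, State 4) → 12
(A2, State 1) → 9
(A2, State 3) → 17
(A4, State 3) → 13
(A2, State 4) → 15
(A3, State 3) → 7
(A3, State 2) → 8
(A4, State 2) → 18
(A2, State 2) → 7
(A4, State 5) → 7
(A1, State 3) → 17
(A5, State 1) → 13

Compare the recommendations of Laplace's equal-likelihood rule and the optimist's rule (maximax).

laplace → A1; maximax → A4 (disagree)

Row averages: A1=13.4, A2=12.2, A3=11.2, A4=12.6, A5=10.6
Highest average = 13.4 → A1.
Row maxima: A1=17, A2=17, A3=17, A4=18, A5=13
Best best-case = 18 → A4.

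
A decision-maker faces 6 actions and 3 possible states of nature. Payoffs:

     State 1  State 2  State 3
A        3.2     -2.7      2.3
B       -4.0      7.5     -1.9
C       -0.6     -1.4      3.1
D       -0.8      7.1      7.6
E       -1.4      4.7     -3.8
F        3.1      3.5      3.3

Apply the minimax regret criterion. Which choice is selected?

Column bests: State 1=3.2, State 2=7.5, State 3=7.6.
A regrets: 0.0, 10.2, 5.3 → max 10.2
B regrets: 7.2, 0.0, 9.5 → max 9.5
C regrets: 3.8, 8.9, 4.5 → max 8.9
D regrets: 4.0, 0.4, 0.0 → max 4.0
E regrets: 4.6, 2.8, 11.4 → max 11.4
F regrets: 0.1, 4.0, 4.3 → max 4.3
Smallest max regret = 4.0 → D.

D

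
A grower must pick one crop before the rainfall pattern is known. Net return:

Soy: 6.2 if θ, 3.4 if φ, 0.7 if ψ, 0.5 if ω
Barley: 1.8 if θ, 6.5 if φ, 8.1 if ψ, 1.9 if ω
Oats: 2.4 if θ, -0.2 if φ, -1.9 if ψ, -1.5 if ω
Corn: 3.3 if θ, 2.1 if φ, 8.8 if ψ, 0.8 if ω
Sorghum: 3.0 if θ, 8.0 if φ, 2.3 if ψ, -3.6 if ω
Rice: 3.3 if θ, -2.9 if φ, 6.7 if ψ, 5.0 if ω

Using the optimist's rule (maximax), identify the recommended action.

Corn

Row maxima: Soy=6.2, Barley=8.1, Oats=2.4, Corn=8.8, Sorghum=8.0, Rice=6.7
Best best-case = 8.8 → Corn.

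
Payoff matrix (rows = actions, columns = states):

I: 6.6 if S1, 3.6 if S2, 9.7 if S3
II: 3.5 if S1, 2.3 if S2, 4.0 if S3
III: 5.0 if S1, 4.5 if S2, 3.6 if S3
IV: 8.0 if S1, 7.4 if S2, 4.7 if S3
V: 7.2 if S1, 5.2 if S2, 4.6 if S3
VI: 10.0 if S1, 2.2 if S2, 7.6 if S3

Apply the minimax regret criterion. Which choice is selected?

I

Column bests: S1=10.0, S2=7.4, S3=9.7.
I regrets: 3.4, 3.8, 0.0 → max 3.8
II regrets: 6.5, 5.1, 5.7 → max 6.5
III regrets: 5.0, 2.9, 6.1 → max 6.1
IV regrets: 2.0, 0.0, 5.0 → max 5.0
V regrets: 2.8, 2.2, 5.1 → max 5.1
VI regrets: 0.0, 5.2, 2.1 → max 5.2
Smallest max regret = 3.8 → I.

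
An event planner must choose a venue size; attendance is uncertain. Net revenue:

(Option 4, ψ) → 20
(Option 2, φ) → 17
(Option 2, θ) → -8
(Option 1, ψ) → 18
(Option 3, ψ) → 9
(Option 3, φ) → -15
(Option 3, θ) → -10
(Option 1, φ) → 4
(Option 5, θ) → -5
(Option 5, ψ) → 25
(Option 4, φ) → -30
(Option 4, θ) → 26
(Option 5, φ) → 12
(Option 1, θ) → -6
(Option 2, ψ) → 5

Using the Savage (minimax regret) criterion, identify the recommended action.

Option 5

Column bests: θ=26, φ=17, ψ=25.
Option 1 regrets: 32, 13, 7 → max 32
Option 2 regrets: 34, 0, 20 → max 34
Option 3 regrets: 36, 32, 16 → max 36
Option 4 regrets: 0, 47, 5 → max 47
Option 5 regrets: 31, 5, 0 → max 31
Smallest max regret = 31 → Option 5.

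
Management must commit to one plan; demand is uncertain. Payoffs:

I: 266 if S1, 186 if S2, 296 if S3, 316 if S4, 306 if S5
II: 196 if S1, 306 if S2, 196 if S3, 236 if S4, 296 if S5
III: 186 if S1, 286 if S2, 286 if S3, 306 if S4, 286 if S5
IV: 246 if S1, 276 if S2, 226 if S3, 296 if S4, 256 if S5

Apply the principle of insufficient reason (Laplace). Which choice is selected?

Row averages: I=274, II=246, III=270, IV=260
Highest average = 274 → I.

I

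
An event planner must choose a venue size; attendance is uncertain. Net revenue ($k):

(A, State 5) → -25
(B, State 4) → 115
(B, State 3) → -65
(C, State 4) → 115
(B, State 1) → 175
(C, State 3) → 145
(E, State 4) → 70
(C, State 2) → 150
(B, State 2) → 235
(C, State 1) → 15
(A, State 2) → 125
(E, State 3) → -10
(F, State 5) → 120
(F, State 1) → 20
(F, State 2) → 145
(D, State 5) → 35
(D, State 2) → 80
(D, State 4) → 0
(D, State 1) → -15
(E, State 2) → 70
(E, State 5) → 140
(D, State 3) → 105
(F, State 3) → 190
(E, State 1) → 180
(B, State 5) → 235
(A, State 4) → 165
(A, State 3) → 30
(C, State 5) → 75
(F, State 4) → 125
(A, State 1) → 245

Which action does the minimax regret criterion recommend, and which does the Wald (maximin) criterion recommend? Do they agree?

Column bests: State 1=245, State 2=235, State 3=190, State 4=165, State 5=235.
A regrets: 0, 110, 160, 0, 260 → max 260
B regrets: 70, 0, 255, 50, 0 → max 255
C regrets: 230, 85, 45, 50, 160 → max 230
D regrets: 260, 155, 85, 165, 200 → max 260
E regrets: 65, 165, 200, 95, 95 → max 200
F regrets: 225, 90, 0, 40, 115 → max 225
Smallest max regret = 200 → E.
Row minima: A=-25, B=-65, C=15, D=-15, E=-10, F=20
Best worst-case = 20 → F.

minimax regret → E; maximin → F (disagree)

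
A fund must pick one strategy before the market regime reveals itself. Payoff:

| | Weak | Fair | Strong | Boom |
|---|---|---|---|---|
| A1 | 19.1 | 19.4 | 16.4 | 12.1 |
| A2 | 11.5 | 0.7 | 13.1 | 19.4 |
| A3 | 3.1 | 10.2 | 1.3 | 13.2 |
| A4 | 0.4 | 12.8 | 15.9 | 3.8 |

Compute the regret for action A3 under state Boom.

6.2

Best payoff under Boom is 19.4.
Regret = 19.4 − 13.2 = 6.2.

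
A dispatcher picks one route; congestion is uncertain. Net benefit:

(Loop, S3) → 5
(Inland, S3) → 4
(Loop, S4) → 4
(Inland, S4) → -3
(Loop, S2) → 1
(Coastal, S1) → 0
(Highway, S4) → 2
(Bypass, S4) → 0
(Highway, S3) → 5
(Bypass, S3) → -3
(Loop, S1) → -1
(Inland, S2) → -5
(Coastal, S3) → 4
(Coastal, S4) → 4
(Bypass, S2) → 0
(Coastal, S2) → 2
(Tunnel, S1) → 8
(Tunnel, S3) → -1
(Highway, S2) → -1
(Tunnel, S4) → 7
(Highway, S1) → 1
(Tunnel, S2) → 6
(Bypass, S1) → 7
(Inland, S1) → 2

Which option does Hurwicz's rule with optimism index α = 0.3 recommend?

Tunnel

Highway: 0.3·5 + 0.7·(-1) = 0.8
Coastal: 0.3·4 + 0.7·0 = 1.2
Loop: 0.3·5 + 0.7·(-1) = 0.8
Inland: 0.3·4 + 0.7·(-5) = -2.3
Bypass: 0.3·7 + 0.7·(-3) = 0
Tunnel: 0.3·8 + 0.7·(-1) = 1.7
Highest Hurwicz score = 1.7 → Tunnel.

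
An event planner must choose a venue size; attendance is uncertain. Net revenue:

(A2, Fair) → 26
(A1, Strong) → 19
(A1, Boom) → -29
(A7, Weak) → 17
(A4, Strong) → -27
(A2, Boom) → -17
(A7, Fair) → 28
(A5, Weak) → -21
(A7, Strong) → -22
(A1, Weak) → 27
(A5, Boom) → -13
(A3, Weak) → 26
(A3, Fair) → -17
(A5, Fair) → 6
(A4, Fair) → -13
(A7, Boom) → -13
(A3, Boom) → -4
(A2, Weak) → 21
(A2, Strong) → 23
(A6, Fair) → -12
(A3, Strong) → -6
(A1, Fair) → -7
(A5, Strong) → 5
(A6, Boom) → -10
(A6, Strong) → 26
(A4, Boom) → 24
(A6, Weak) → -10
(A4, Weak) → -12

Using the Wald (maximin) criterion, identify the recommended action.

Row minima: A1=-29, A2=-17, A3=-17, A4=-27, A5=-21, A6=-12, A7=-22
Best worst-case = -12 → A6.

A6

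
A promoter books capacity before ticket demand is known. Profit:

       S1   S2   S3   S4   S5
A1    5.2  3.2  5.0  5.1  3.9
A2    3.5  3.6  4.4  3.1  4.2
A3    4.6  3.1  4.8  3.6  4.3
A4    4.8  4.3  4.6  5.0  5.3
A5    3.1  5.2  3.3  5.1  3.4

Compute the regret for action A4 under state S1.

Best payoff under S1 is 5.2.
Regret = 5.2 − 4.8 = 0.4.

0.4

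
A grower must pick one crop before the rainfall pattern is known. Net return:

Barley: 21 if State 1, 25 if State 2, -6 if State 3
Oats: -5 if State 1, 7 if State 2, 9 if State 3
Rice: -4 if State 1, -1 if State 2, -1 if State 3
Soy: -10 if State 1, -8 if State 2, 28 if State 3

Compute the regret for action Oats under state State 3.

Best payoff under State 3 is 28.
Regret = 28 − 9 = 19.

19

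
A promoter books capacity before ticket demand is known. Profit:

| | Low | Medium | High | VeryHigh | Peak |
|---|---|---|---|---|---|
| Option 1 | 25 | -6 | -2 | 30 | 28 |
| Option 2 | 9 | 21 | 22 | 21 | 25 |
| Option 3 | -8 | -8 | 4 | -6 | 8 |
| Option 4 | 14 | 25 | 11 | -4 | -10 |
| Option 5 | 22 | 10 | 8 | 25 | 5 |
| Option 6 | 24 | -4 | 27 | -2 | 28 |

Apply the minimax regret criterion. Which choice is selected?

Option 2

Column bests: Low=25, Medium=25, High=27, VeryHigh=30, Peak=28.
Option 1 regrets: 0, 31, 29, 0, 0 → max 31
Option 2 regrets: 16, 4, 5, 9, 3 → max 16
Option 3 regrets: 33, 33, 23, 36, 20 → max 36
Option 4 regrets: 11, 0, 16, 34, 38 → max 38
Option 5 regrets: 3, 15, 19, 5, 23 → max 23
Option 6 regrets: 1, 29, 0, 32, 0 → max 32
Smallest max regret = 16 → Option 2.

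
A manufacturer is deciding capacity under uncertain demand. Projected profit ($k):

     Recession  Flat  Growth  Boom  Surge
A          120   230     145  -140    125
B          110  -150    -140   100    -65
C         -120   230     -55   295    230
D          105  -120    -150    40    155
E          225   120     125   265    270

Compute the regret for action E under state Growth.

Best payoff under Growth is 145.
Regret = 145 − 125 = 20.

20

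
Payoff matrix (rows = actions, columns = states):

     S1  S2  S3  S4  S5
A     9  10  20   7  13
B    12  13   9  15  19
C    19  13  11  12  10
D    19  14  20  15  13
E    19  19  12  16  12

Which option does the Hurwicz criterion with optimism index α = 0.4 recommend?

A: 0.4·20 + 0.6·7 = 12.2
B: 0.4·19 + 0.6·9 = 13
C: 0.4·19 + 0.6·10 = 13.6
D: 0.4·20 + 0.6·13 = 15.8
E: 0.4·19 + 0.6·12 = 14.8
Highest Hurwicz score = 15.8 → D.

D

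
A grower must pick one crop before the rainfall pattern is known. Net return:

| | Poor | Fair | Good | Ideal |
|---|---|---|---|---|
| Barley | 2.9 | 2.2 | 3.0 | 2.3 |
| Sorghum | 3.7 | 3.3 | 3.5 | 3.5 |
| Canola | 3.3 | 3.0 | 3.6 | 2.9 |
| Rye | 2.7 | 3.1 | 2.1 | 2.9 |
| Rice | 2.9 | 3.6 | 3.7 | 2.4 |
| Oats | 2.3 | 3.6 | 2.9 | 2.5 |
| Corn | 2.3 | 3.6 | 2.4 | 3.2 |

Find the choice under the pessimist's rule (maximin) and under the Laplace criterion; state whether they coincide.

Row minima: Barley=2.2, Sorghum=3.3, Canola=2.9, Rye=2.1, Rice=2.4, Oats=2.3, Corn=2.3
Best worst-case = 3.3 → Sorghum.
Row averages: Barley=2.6, Sorghum=3.5, Canola=3.2, Rye=2.7, Rice=3.15, Oats=2.825, Corn=2.875
Highest average = 3.5 → Sorghum.

maximin → Sorghum; laplace → Sorghum (agree)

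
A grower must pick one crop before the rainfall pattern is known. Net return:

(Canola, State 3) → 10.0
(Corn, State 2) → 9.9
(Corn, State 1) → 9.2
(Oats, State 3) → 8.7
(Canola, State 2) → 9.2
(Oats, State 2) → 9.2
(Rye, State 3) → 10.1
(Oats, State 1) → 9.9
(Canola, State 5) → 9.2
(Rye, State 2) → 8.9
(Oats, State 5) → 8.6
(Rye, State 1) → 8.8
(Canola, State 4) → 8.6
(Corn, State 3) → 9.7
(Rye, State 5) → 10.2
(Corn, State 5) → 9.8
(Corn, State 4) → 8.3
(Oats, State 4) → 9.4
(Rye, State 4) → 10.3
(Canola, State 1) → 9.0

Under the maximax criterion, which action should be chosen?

Row maxima: Canola=10.0, Rye=10.3, Corn=9.9, Oats=9.9
Best best-case = 10.3 → Rye.

Rye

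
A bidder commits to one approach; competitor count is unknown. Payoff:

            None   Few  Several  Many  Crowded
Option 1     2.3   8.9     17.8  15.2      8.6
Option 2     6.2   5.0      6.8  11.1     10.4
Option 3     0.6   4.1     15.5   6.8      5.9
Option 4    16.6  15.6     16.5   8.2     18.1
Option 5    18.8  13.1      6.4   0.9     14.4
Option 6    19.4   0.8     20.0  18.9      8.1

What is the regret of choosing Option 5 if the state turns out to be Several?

13.6

Best payoff under Several is 20.0.
Regret = 20.0 − 6.4 = 13.6.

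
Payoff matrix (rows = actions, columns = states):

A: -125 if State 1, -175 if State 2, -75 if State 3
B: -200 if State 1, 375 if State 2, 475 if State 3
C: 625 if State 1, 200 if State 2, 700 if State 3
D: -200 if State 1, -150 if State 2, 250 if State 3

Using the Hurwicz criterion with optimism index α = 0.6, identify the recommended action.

C

A: 0.6·(-75) + 0.4·(-175) = -115
B: 0.6·475 + 0.4·(-200) = 205
C: 0.6·700 + 0.4·200 = 500
D: 0.6·250 + 0.4·(-200) = 70
Highest Hurwicz score = 500 → C.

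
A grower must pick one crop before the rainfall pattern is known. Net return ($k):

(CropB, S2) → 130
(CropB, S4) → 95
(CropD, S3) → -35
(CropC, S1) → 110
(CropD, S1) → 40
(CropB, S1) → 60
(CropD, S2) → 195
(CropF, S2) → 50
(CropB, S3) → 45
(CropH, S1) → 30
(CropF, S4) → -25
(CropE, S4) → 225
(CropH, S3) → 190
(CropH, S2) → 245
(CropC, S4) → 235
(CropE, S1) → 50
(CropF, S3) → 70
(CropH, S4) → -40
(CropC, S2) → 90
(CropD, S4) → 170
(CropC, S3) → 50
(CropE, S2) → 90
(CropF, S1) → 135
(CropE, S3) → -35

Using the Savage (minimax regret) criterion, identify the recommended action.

Column bests: S1=135, S2=245, S3=190, S4=235.
CropD regrets: 95, 50, 225, 65 → max 225
CropE regrets: 85, 155, 225, 10 → max 225
CropF regrets: 0, 195, 120, 260 → max 260
CropB regrets: 75, 115, 145, 140 → max 145
CropH regrets: 105, 0, 0, 275 → max 275
CropC regrets: 25, 155, 140, 0 → max 155
Smallest max regret = 145 → CropB.

CropB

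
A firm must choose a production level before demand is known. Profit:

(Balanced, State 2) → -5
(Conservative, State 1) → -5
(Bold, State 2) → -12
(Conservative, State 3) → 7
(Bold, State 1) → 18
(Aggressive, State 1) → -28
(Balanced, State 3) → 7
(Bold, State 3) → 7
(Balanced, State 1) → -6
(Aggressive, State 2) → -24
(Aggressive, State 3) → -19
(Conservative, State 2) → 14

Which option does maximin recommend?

Conservative

Row minima: Conservative=-5, Balanced=-6, Aggressive=-28, Bold=-12
Best worst-case = -5 → Conservative.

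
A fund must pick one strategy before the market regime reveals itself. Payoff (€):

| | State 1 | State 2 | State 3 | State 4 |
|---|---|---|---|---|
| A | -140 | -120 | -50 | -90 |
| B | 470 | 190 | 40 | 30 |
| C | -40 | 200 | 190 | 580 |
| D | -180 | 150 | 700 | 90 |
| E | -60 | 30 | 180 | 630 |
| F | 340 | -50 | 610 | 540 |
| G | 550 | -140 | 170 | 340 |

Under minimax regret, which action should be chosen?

F

Column bests: State 1=550, State 2=200, State 3=700, State 4=630.
A regrets: 690, 320, 750, 720 → max 750
B regrets: 80, 10, 660, 600 → max 660
C regrets: 590, 0, 510, 50 → max 590
D regrets: 730, 50, 0, 540 → max 730
E regrets: 610, 170, 520, 0 → max 610
F regrets: 210, 250, 90, 90 → max 250
G regrets: 0, 340, 530, 290 → max 530
Smallest max regret = 250 → F.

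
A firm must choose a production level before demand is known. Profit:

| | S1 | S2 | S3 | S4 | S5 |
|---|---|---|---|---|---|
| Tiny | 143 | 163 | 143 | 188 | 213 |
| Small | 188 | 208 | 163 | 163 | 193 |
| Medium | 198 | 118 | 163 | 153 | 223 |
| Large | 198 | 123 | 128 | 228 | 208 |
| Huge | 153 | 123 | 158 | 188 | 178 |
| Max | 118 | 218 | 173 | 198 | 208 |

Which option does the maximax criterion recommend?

Row maxima: Tiny=213, Small=208, Medium=223, Large=228, Huge=188, Max=218
Best best-case = 228 → Large.

Large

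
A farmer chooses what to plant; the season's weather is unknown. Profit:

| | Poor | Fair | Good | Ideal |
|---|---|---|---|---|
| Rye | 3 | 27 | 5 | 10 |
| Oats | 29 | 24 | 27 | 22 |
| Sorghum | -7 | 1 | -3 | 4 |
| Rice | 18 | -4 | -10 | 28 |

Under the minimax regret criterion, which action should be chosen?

Oats

Column bests: Poor=29, Fair=27, Good=27, Ideal=28.
Rye regrets: 26, 0, 22, 18 → max 26
Oats regrets: 0, 3, 0, 6 → max 6
Sorghum regrets: 36, 26, 30, 24 → max 36
Rice regrets: 11, 31, 37, 0 → max 37
Smallest max regret = 6 → Oats.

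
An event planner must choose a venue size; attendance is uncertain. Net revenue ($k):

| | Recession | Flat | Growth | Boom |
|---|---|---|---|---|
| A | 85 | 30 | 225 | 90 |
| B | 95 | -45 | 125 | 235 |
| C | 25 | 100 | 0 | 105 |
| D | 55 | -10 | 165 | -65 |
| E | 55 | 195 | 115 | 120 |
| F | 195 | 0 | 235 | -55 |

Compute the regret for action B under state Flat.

Best payoff under Flat is 195.
Regret = 195 − (-45) = 240.

240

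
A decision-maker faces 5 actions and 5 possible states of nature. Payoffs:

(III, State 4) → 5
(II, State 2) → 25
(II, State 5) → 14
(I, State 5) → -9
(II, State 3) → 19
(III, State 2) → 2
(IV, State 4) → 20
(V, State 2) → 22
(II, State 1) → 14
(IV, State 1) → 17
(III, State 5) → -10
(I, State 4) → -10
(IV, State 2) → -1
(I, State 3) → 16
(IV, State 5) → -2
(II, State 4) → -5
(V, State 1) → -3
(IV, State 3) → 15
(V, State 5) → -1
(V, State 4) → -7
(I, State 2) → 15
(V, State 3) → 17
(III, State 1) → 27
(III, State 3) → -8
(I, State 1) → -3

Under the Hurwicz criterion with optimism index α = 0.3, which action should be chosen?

IV

I: 0.3·16 + 0.7·(-10) = -2.2
II: 0.3·25 + 0.7·(-5) = 4
III: 0.3·27 + 0.7·(-10) = 1.1
IV: 0.3·20 + 0.7·(-2) = 4.6
V: 0.3·22 + 0.7·(-7) = 1.7
Highest Hurwicz score = 4.6 → IV.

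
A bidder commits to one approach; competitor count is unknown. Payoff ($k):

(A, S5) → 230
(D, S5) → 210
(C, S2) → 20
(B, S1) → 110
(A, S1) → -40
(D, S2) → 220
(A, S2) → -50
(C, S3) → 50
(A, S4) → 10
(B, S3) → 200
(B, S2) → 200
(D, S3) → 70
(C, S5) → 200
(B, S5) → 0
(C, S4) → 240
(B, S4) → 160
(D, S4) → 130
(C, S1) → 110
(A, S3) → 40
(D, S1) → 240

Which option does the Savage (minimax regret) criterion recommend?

D

Column bests: S1=240, S2=220, S3=200, S4=240, S5=230.
A regrets: 280, 270, 160, 230, 0 → max 280
B regrets: 130, 20, 0, 80, 230 → max 230
C regrets: 130, 200, 150, 0, 30 → max 200
D regrets: 0, 0, 130, 110, 20 → max 130
Smallest max regret = 130 → D.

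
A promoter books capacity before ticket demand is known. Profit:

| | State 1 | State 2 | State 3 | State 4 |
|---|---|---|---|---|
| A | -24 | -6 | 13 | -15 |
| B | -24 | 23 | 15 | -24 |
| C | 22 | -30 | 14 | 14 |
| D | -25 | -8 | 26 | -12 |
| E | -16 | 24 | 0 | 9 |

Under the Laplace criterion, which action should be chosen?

Row averages: A=-8, B=-2.5, C=5, D=-4.75, E=4.25
Highest average = 5 → C.

C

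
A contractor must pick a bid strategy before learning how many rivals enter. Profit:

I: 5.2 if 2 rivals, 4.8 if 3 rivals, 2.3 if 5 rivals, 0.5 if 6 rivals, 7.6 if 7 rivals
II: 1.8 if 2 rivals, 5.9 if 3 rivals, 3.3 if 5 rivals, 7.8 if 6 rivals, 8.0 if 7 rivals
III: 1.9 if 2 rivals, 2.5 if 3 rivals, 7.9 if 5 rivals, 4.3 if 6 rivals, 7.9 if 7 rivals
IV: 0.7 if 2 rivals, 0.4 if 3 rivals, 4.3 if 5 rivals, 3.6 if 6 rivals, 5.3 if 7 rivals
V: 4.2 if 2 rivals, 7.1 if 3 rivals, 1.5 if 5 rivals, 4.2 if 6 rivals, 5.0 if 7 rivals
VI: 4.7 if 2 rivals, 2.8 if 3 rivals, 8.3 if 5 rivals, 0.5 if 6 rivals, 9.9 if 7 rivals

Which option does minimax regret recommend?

Column bests: 2 rivals=5.2, 3 rivals=7.1, 5 rivals=8.3, 6 rivals=7.8, 7 rivals=9.9.
I regrets: 0.0, 2.3, 6.0, 7.3, 2.3 → max 7.3
II regrets: 3.4, 1.2, 5.0, 0.0, 1.9 → max 5.0
III regrets: 3.3, 4.6, 0.4, 3.5, 2.0 → max 4.6
IV regrets: 4.5, 6.7, 4.0, 4.2, 4.6 → max 6.7
V regrets: 1.0, 0.0, 6.8, 3.6, 4.9 → max 6.8
VI regrets: 0.5, 4.3, 0.0, 7.3, 0.0 → max 7.3
Smallest max regret = 4.6 → III.

III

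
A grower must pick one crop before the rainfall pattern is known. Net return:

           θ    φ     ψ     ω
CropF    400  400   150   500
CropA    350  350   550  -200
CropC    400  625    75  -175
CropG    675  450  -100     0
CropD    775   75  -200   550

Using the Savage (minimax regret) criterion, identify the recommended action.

CropF

Column bests: θ=775, φ=625, ψ=550, ω=550.
CropF regrets: 375, 225, 400, 50 → max 400
CropA regrets: 425, 275, 0, 750 → max 750
CropC regrets: 375, 0, 475, 725 → max 725
CropG regrets: 100, 175, 650, 550 → max 650
CropD regrets: 0, 550, 750, 0 → max 750
Smallest max regret = 400 → CropF.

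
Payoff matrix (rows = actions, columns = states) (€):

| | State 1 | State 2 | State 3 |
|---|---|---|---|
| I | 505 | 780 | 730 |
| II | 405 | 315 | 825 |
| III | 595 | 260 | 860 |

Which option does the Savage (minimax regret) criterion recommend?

Column bests: State 1=595, State 2=780, State 3=860.
I regrets: 90, 0, 130 → max 130
II regrets: 190, 465, 35 → max 465
III regrets: 0, 520, 0 → max 520
Smallest max regret = 130 → I.

I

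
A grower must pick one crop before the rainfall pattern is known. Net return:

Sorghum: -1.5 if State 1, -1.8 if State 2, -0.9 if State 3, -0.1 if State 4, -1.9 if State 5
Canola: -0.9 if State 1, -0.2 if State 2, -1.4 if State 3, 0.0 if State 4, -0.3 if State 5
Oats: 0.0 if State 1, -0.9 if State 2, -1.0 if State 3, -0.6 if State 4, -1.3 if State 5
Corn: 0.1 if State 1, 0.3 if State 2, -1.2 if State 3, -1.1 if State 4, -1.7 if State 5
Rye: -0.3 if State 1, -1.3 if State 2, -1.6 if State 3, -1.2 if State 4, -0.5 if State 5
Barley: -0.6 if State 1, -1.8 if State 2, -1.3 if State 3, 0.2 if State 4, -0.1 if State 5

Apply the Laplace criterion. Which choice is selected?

Row averages: Sorghum=-1.24, Canola=-0.56, Oats=-0.76, Corn=-0.72, Rye=-0.98, Barley=-0.72
Highest average = -0.56 → Canola.

Canola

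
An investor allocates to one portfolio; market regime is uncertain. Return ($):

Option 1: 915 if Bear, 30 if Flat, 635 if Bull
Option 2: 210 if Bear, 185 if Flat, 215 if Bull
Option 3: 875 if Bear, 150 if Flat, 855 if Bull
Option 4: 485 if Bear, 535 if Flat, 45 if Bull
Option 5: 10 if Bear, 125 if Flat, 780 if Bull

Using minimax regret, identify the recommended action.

Column bests: Bear=915, Flat=535, Bull=855.
Option 1 regrets: 0, 505, 220 → max 505
Option 2 regrets: 705, 350, 640 → max 705
Option 3 regrets: 40, 385, 0 → max 385
Option 4 regrets: 430, 0, 810 → max 810
Option 5 regrets: 905, 410, 75 → max 905
Smallest max regret = 385 → Option 3.

Option 3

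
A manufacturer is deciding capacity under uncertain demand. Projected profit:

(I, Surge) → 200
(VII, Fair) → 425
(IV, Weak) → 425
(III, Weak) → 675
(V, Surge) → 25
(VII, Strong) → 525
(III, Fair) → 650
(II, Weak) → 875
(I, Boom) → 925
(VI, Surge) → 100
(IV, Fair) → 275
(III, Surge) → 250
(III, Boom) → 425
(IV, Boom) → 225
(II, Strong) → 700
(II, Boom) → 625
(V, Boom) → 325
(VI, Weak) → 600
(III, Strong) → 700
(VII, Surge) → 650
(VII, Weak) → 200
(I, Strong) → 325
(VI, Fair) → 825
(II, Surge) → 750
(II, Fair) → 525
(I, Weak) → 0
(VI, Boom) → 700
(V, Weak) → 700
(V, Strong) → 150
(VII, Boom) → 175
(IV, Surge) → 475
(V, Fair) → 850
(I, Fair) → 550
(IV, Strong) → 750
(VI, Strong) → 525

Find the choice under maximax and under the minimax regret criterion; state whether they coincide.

maximax → I; minimax regret → II (disagree)

Row maxima: I=925, II=875, III=700, IV=750, V=850, VI=825, VII=650
Best best-case = 925 → I.
Column bests: Weak=875, Fair=850, Strong=750, Boom=925, Surge=750.
I regrets: 875, 300, 425, 0, 550 → max 875
II regrets: 0, 325, 50, 300, 0 → max 325
III regrets: 200, 200, 50, 500, 500 → max 500
IV regrets: 450, 575, 0, 700, 275 → max 700
V regrets: 175, 0, 600, 600, 725 → max 725
VI regrets: 275, 25, 225, 225, 650 → max 650
VII regrets: 675, 425, 225, 750, 100 → max 750
Smallest max regret = 325 → II.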